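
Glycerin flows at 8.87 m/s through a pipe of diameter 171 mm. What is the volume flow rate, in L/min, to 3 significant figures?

Q ≈ 12200 L/min

Q = A·v = 0.0230 m² × 8.87 m/s = 0.204 m³/s.
Converting: 0.204 m³/s × 60000 = 12200 L/min.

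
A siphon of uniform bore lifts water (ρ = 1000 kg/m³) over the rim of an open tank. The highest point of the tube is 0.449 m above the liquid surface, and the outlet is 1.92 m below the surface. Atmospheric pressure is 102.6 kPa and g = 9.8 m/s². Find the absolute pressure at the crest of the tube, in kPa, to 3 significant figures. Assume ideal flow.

Bernoulli surface→outlet gives ½v² = g·h_out, so v = √(2·9.8·1.92) = 6.13 m/s.
The bore is uniform, so the speed at the crest is the same v. Bernoulli surface→crest: P_atm = P_top + ½ρv² + ρg·h_top.
P_top = 102600 − ½·1000·6.13² − 1000·9.8·0.449 = 79400 Pa.

79.4 kPa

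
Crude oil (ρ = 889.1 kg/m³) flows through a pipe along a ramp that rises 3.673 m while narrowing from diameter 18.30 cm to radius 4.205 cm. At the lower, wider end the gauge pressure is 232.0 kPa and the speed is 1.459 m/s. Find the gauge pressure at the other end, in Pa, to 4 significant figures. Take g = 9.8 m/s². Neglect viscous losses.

The volume flow rate is constant, so v₂ = (A₁/A₂)v₁ = (263.0/55.55)·1.459 = 6.908 m/s.
Energy conservation along the streamline gives P₂ = P₁ − ½ρ(v₂² − v₁²) − ρg(h₂ − h₁).
P₂ = 232000 + ½·889.1·(1.459² − 6.908²) − 889.1·9.8·(+3.673) = 232000 + (-20270) − (32000) = 179700 Pa.

P₂ = 179700 Pa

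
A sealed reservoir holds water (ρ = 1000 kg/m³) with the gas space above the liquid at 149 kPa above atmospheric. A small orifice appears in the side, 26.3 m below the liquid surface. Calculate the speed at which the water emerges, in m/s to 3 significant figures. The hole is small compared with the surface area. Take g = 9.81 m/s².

Take point 1 at the surface (v₁ ≈ 0) and point 2 at the hole (at atmospheric pressure). Bernoulli: P₁ + ρg h = P_atm + ½ρv₂².
With P₁ − P_atm = 149000 Pa, v₂ = √(2gh + 2ΔP/ρ) = √(2·9.81·26.3 + 2·149000/1000) = 28.5 m/s.

28.5 m/s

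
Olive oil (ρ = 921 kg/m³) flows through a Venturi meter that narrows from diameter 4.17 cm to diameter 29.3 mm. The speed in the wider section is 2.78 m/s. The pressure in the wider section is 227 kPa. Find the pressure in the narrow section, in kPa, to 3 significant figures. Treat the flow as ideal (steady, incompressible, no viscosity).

P₂ ≈ 216 kPa

Continuity gives A₁v₁ = A₂v₂, so v₂ = (13.7 cm²)/(6.74 cm²) × 2.78 m/s = 5.63 m/s.
The pipe is horizontal, so Bernoulli reduces to P₁ + ½ρv₁² = P₂ + ½ρv₂².
P₂ = P₁ − ½ρ(v₂² − v₁²) = 227000 − ½·921·(5.63² − 2.78²) = 227000 − 11000 = 216000 Pa.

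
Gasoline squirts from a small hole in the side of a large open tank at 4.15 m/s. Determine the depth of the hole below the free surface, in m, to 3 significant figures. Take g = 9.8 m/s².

Inverting v = √(2gh) gives h = v² / 2g.
h = 4.15²/(2·9.8) = 17.2/19.60 = 0.879 m.

h ≈ 0.879 m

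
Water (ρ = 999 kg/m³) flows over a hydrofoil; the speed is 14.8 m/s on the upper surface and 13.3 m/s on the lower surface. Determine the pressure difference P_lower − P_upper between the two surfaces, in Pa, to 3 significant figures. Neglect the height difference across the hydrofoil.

Bernoulli (same height): P_lower − P_upper = ½ρ(v_upper² − v_lower²).
ΔP = ½·999·(14.8² − 13.3²) = 21100 Pa.

ΔP = 21100 Pa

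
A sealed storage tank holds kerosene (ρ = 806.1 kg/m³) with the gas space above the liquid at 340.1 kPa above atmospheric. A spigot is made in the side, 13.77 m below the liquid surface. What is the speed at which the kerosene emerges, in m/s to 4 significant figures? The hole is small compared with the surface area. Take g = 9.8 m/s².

v ≈ 33.37 m/s

Take point 1 at the surface (v₁ ≈ 0) and point 2 at the hole (at atmospheric pressure). Bernoulli: P₁ + ρg h = P_atm + ½ρv₂².
With P₁ − P_atm = 340100 Pa, v₂ = √(2gh + 2ΔP/ρ) = √(2·9.8·13.77 + 2·340100/806.1) = 33.37 m/s.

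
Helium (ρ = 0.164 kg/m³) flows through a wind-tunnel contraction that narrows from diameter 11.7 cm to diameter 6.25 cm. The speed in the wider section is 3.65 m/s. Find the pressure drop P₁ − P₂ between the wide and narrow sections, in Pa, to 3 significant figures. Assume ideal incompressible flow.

ΔP ≈ 12.3 Pa

Mass conservation (A₁v₁ = A₂v₂) gives v₂ = 3.65 × 108/30.7 = 12.8 m/s.
Along the horizontal streamline, P + ½ρv² is constant.
P₁ − P₂ = ½·0.164·(12.8² − 3.65²) = ½·0.164·150 = 12.3 Pa.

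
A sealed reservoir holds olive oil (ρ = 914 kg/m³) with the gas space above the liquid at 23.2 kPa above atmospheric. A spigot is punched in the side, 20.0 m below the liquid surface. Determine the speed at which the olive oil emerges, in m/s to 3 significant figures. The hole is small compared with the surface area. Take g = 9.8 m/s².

Take point 1 at the surface (v₁ ≈ 0) and point 2 at the hole (at atmospheric pressure). Bernoulli: P₁ + ρg h = P_atm + ½ρv₂².
With P₁ − P_atm = 23200 Pa, v₂ = √(2gh + 2ΔP/ρ) = √(2·9.8·20.0 + 2·23200/914) = 21.0 m/s.

v = 21.0 m/s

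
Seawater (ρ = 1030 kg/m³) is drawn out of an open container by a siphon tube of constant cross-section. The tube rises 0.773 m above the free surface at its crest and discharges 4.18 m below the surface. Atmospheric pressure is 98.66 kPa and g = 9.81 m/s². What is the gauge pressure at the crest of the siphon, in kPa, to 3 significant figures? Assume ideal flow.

Bernoulli surface→outlet gives ½v² = g·h_out, so v = √(2·9.81·4.18) = 9.06 m/s.
With constant cross-section the crest speed equals v; applying Bernoulli from the surface up to the crest, P_top = P_atm − ½ρv² − ρg·h_top.
P_top = 98660 − ½·1030·9.06² − 1030·9.81·0.773 = 48600 Pa. So P_gauge = P_top − P_atm = -50000 Pa.

P_gauge = -50.0 kPa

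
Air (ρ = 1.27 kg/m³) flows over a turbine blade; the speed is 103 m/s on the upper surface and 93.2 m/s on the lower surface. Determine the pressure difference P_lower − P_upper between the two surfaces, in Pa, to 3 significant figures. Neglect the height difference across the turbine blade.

ΔP ≈ 1220 Pa

The pressure is lower where the speed is higher: ΔP = ½ρ(v_up² − v_low²).
ΔP = ½·1.27·(103² − 93.2²) = 1220 Pa.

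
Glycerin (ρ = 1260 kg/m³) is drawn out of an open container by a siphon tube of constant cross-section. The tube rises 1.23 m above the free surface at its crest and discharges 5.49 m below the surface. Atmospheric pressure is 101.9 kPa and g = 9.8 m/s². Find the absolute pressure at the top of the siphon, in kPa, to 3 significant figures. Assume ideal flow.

Bernoulli surface→outlet gives ½v² = g·h_out, so v = √(2·9.8·5.49) = 10.4 m/s.
The bore is uniform, so the speed at the crest is the same v. Bernoulli surface→crest: P_atm = P_top + ½ρv² + ρg·h_top.
P_top = 101900 − ½·1260·10.4² − 1260·9.8·1.23 = 18900 Pa.

18.9 kPa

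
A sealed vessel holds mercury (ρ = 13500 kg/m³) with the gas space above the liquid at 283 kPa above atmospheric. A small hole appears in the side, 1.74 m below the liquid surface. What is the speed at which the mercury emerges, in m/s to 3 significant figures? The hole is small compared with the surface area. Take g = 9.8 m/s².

Take point 1 at the surface (v₁ ≈ 0) and point 2 at the hole (at atmospheric pressure). Bernoulli: P₁ + ρg h = P_atm + ½ρv₂².
With P₁ − P_atm = 283000 Pa, v₂ = √(2gh + 2ΔP/ρ) = √(2·9.8·1.74 + 2·283000/13500) = 8.72 m/s.

v ≈ 8.72 m/s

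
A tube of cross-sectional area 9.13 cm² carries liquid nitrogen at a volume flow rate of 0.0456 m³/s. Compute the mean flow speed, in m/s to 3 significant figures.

v ≈ 49.9 m/s

Q = 0.0456 m³/s = 0.0456 m³/s.
v = Q/A = 0.0456 / 0.000913 = 49.9 m/s.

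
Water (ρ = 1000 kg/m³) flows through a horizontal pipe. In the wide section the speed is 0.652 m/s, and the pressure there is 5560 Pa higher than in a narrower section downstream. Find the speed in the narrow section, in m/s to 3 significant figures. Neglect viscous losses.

3.40 m/s

With h₁ = h₂, rearranging Bernoulli gives v₂ = √(v₁² + 2ΔP/ρ).
v₂ = √(0.652² + 2·5560/1000) = √(0.425 + 11.1) = 3.40 m/s.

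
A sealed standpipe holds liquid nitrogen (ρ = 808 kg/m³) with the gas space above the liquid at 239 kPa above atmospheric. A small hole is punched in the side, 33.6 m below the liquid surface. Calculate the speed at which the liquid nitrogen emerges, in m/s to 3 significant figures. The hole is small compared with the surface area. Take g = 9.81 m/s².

v ≈ 35.4 m/s

Take point 1 at the surface (v₁ ≈ 0) and point 2 at the hole (at atmospheric pressure). Bernoulli: P₁ + ρg h = P_atm + ½ρv₂².
With P₁ − P_atm = 239000 Pa, v₂ = √(2gh + 2ΔP/ρ) = √(2·9.81·33.6 + 2·239000/808) = 35.4 m/s.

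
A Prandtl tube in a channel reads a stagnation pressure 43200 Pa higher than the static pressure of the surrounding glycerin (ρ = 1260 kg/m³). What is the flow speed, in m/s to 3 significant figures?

Bernoulli between the free stream and the stagnation point: ½ρv² = P_stag − P_static.
v = √(2ΔP/ρ) = √(2·43200/1260) = 8.28 m/s.

v = 8.28 m/s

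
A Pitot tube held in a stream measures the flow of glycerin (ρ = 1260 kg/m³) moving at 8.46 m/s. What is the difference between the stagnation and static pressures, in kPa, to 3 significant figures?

45.1 kPa

The dynamic pressure equals the rise in static pressure at the stagnation point: ΔP = ½ρv².
ΔP = ½·1260·8.46² = 45100 Pa.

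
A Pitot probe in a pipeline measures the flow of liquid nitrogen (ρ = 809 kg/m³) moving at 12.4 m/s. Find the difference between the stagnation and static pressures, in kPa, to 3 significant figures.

ΔP ≈ 62.2 kPa

Bernoulli between the free stream and the stagnation point: ½ρv² = P_stag − P_static.
ΔP = ½·809·12.4² = 62200 Pa.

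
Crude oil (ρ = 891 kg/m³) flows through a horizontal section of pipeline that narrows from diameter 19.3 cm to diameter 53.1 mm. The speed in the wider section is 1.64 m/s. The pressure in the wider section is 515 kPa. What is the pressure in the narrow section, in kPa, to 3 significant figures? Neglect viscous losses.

Mass conservation (A₁v₁ = A₂v₂) gives v₂ = 1.64 × 293/22.1 = 21.7 m/s.
Bernoulli (h₁ = h₂): P₁ − P₂ = ½ρ(v₂² − v₁²).
P₂ = P₁ − ½ρ(v₂² − v₁²) = 515000 − ½·891·(21.7² − 1.64²) = 515000 − 208000 = 307000 Pa.

P₂ ≈ 307 kPa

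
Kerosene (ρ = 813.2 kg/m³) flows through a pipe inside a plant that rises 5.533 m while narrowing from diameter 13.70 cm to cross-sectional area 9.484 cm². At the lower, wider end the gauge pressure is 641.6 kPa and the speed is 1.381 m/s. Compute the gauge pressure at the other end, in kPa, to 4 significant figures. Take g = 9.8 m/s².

By continuity, v₂ = v₁·A₁/A₂ = 1.381·(147.4/9.484) = 21.47 m/s.
Applying Bernoulli between the two ends and solving for P₂: P₂ = P₁ + ½ρ(v₁² − v₂²) − ρgΔh.
P₂ = 641600 + ½·813.2·(1.381² − 21.47²) − 813.2·9.8·(+5.533) = 641600 + (-186600) − (44090) = 410900 Pa.

P₂ ≈ 410.9 kPa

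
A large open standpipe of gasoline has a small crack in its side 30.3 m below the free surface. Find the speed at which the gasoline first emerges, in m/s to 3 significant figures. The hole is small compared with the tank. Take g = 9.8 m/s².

v = 24.4 m/s

With the surface at rest and both surface and jet at atmospheric pressure, Bernoulli gives ρg h = ½ρv², so v = √(2gh) = √(2·9.8·30.3) = 24.4 m/s.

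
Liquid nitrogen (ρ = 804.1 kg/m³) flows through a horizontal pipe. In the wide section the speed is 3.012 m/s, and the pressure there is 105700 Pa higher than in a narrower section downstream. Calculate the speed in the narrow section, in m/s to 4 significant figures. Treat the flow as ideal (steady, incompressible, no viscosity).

v₂ = 16.49 m/s

Along the level pipe P + ½ρv² is conserved, hence v₂² = v₁² + 2(P₁ − P₂)/ρ.
v₂ = √(3.012² + 2·105700/804.1) = √(9.072 + 262.9) = 16.49 m/s.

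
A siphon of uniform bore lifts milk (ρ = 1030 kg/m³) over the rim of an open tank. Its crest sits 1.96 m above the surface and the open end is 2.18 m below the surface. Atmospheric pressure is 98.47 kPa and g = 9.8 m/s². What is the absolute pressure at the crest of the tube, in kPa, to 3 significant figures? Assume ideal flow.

The outlet speed comes from Torricelli: v = √(2g·2.18) = 6.54 m/s.
With constant cross-section the crest speed equals v; applying Bernoulli from the surface up to the crest, P_top = P_atm − ½ρv² − ρg·h_top.
P_top = 98470 − ½·1030·6.54² − 1030·9.8·1.96 = 56700 Pa.

P_top = 56.7 kPa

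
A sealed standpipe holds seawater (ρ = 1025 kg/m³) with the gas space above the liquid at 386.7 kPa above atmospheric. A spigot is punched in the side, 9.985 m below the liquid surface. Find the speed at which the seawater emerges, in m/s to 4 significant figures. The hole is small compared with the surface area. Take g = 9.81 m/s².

Take point 1 at the surface (v₁ ≈ 0) and point 2 at the hole (at atmospheric pressure). Bernoulli: P₁ + ρg h = P_atm + ½ρv₂².
With P₁ − P_atm = 386700 Pa, v₂ = √(2gh + 2ΔP/ρ) = √(2·9.81·9.985 + 2·386700/1025) = 30.83 m/s.

30.83 m/s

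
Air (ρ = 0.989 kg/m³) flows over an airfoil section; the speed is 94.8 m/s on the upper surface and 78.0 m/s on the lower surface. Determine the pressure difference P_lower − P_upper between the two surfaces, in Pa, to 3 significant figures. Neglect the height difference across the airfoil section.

ΔP = 1440 Pa

With negligible Δh, P + ½ρv² is constant, so P_low − P_up = ½ρ(v_up² − v_low²).
ΔP = ½·0.989·(94.8² − 78.0²) = 1440 Pa.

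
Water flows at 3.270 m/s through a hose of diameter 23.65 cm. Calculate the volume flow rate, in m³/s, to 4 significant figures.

Q = A·v = 0.04393 m² × 3.270 m/s = 0.1436 m³/s.

Q ≈ 0.1436 m³/s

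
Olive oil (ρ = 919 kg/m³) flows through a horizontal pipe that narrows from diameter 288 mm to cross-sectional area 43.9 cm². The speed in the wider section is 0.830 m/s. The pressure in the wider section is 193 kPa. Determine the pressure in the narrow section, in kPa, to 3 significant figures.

Continuity gives A₁v₁ = A₂v₂, so v₂ = (651 cm²)/(43.9 cm²) × 0.830 m/s = 12.3 m/s.
Bernoulli (h₁ = h₂): P₁ − P₂ = ½ρ(v₂² − v₁²).
P₂ = P₁ − ½ρ(v₂² − v₁²) = 193000 − ½·919·(12.3² − 0.830²) = 193000 − 69400 = 124000 Pa.

P₂ ≈ 124 kPa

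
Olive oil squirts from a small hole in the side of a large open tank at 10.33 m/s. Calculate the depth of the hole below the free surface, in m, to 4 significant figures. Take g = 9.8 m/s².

Torricelli: v = √(2gh), so h = v²/(2g).
h = 10.33²/(2·9.8) = 106.7/19.60 = 5.444 m.

5.444 m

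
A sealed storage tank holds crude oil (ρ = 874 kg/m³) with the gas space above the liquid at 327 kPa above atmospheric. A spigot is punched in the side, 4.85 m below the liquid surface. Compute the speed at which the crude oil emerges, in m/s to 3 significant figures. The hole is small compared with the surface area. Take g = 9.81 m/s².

v ≈ 29.0 m/s

Take point 1 at the surface (v₁ ≈ 0) and point 2 at the hole (at atmospheric pressure). Bernoulli: P₁ + ρg h = P_atm + ½ρv₂².
With P₁ − P_atm = 327000 Pa, v₂ = √(2gh + 2ΔP/ρ) = √(2·9.81·4.85 + 2·327000/874) = 29.0 m/s.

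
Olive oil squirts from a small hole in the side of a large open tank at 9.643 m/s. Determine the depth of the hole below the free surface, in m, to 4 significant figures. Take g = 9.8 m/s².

Torricelli: v = √(2gh), so h = v²/(2g).
h = 9.643²/(2·9.8) = 92.99/19.60 = 4.744 m.

h ≈ 4.744 m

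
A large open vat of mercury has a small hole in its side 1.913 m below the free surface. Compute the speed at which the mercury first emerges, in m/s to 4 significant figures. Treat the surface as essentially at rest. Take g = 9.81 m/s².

Bernoulli from surface to hole (P equal, v_surface ≈ 0): v = √(2gh) = √(2×9.81×1.913) = 6.126 m/s.

v ≈ 6.126 m/s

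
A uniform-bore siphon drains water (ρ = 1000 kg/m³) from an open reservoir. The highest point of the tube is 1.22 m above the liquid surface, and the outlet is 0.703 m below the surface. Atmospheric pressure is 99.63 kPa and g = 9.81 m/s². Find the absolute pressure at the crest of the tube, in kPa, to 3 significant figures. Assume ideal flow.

The outlet speed comes from Torricelli: v = √(2g·0.703) = 3.71 m/s.
The bore is uniform, so the speed at the crest is the same v. Bernoulli surface→crest: P_atm = P_top + ½ρv² + ρg·h_top.
P_top = 99630 − ½·1000·3.71² − 1000·9.81·1.22 = 80800 Pa.

P_top ≈ 80.8 kPa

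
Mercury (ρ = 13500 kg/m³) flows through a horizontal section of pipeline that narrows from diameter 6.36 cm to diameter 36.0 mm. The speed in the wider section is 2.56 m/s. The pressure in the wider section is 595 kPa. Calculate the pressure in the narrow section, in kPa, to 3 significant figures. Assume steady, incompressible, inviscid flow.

P₂ ≈ 208 kPa

Continuity gives A₁v₁ = A₂v₂, so v₂ = (31.8 cm²)/(10.2 cm²) × 2.56 m/s = 7.99 m/s.
The pipe is horizontal, so Bernoulli reduces to P₁ + ½ρv₁² = P₂ + ½ρv₂².
P₂ = P₁ − ½ρ(v₂² − v₁²) = 595000 − ½·13500·(7.99² − 2.56²) = 595000 − 387000 = 208000 Pa.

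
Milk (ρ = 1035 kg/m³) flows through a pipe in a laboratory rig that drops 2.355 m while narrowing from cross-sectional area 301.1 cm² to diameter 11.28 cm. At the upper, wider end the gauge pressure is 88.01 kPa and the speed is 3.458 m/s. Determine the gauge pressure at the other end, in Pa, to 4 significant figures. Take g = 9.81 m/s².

By continuity, v₂ = v₁·A₁/A₂ = 3.458·(301.1/99.93) = 10.42 m/s.
Bernoulli: P₁ + ½ρv₁² + ρg h₁ = P₂ + ½ρv₂² + ρg h₂, so P₂ = P₁ + ½ρ(v₁² − v₂²) − ρg(h₂ − h₁).
P₂ = 88010 + ½·1035·(3.458² − 10.42²) − 1035·9.81·(−2.355) = 88010 + (-49990) − (-23910) = 61930 Pa.

P₂ ≈ 61930 Pa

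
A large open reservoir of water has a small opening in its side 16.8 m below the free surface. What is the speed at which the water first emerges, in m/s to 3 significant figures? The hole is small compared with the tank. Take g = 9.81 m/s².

v = 18.2 m/s

Torricelli's result v = √(2gh) gives v = √(2·9.81·16.8) = 18.2 m/s.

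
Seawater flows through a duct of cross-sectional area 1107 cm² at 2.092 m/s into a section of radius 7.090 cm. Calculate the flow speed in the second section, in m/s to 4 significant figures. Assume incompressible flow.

v₂ ≈ 14.66 m/s

Mass conservation (A₁v₁ = A₂v₂) gives v₂ = 2.092 × 1107/157.9 = 14.66 m/s.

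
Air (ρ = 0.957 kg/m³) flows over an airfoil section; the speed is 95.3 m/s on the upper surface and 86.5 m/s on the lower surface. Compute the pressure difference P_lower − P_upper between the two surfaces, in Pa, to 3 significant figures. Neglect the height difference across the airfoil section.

The pressure is lower where the speed is higher: ΔP = ½ρ(v_up² − v_low²).
ΔP = ½·0.957·(95.3² − 86.5²) = 766 Pa.

ΔP ≈ 766 Pa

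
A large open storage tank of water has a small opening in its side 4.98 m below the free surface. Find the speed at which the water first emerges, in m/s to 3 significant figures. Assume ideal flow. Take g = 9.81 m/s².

The surface is effectively still and both ends are open, so ½v² = gh and v = √(2·9.81·4.98) = 9.88 m/s.

v ≈ 9.88 m/s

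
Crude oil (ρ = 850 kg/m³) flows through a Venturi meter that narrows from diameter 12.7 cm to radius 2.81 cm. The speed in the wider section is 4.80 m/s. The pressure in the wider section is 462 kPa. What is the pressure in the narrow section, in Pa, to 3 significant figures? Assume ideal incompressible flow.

P₂ ≈ 216000 Pa

Continuity gives A₁v₁ = A₂v₂, so v₂ = (127 cm²)/(24.8 cm²) × 4.80 m/s = 24.5 m/s.
Bernoulli (h₁ = h₂): P₁ − P₂ = ½ρ(v₂² − v₁²).
P₂ = P₁ − ½ρ(v₂² − v₁²) = 462000 − ½·850·(24.5² − 4.80²) = 462000 − 246000 = 216000 Pa.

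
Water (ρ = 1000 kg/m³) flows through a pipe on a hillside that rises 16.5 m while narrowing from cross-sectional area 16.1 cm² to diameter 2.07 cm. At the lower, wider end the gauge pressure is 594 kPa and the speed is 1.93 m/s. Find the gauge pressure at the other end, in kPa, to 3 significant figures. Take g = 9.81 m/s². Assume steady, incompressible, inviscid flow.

P₂ ≈ 391 kPa

By continuity, v₂ = v₁·A₁/A₂ = 1.93·(16.1/3.37) = 9.23 m/s.
Applying Bernoulli between the two ends and solving for P₂: P₂ = P₁ + ½ρ(v₁² − v₂²) − ρgΔh.
P₂ = 594000 + ½·1000·(1.93² − 9.23²) − 1000·9.81·(+16.5) = 594000 + (-40800) − (162000) = 391000 Pa.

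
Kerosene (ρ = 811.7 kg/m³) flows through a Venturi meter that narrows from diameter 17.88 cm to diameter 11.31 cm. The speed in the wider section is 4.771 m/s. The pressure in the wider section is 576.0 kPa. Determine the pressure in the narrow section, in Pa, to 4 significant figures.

Continuity gives A₁v₁ = A₂v₂, so v₂ = (251.1 cm²)/(100.5 cm²) × 4.771 m/s = 11.92 m/s.
With no height change, Bernoulli's equation is P₁ + ½ρv₁² = P₂ + ½ρv₂².
P₂ = P₁ − ½ρ(v₂² − v₁²) = 576000 − ½·811.7·(11.92² − 4.771²) = 576000 − 48470 = 527500 Pa.

P₂ ≈ 527500 Pa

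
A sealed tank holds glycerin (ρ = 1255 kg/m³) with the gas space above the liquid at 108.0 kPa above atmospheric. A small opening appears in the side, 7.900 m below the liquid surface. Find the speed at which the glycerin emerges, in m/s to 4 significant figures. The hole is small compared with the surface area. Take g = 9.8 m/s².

v = 18.08 m/s

Take point 1 at the surface (v₁ ≈ 0) and point 2 at the hole (at atmospheric pressure). Bernoulli: P₁ + ρg h = P_atm + ½ρv₂².
With P₁ − P_atm = 108000 Pa, v₂ = √(2gh + 2ΔP/ρ) = √(2·9.8·7.900 + 2·108000/1255) = 18.08 m/s.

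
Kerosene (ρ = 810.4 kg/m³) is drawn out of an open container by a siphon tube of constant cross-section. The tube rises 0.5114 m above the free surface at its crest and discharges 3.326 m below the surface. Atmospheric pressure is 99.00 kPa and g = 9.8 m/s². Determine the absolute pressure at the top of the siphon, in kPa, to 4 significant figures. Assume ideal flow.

P_top ≈ 68.52 kPa

From the surface to the outlet (both open to atmosphere, surface at rest): v = √(2g·h_out) = √(2·9.8·3.326) = 8.074 m/s.
Continuity keeps v the same throughout the tube; from surface to crest, P_atm + 0 = P_top + ½ρv² + ρg·h_top.
P_top = 99000 − ½·810.4·8.074² − 810.4·9.8·0.5114 = 68520 Pa.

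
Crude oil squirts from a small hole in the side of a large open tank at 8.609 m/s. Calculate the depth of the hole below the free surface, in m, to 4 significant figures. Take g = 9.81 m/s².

Inverting v = √(2gh) gives h = v² / 2g.
h = 8.609²/(2·9.81) = 74.11/19.62 = 3.778 m.

h ≈ 3.778 m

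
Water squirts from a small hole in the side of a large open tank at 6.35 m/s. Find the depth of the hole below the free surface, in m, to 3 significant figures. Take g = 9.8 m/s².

h = 2.06 m

For a small hole in a large open tank, ½v² = gh, giving h = v²/(2g).
h = 6.35²/(2·9.8) = 40.3/19.60 = 2.06 m.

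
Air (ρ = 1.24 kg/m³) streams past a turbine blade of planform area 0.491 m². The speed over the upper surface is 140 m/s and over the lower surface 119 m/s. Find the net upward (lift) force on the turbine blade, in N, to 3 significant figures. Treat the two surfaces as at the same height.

F ≈ 1660 N

The faster flow above has the lower pressure; Bernoulli (same height) gives ΔP = ½ρ(v_up² − v_low²).
ΔP = ½·1.24·(140² − 119²) = 3370 Pa.
Lift = ΔP · A = 3370 × 0.491 = 1660 N.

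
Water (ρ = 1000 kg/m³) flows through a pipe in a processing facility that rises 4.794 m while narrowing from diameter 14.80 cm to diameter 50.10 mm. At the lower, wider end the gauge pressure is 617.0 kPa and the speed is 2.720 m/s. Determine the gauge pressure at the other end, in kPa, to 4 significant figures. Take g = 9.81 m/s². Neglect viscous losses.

P₂ ≈ 292.0 kPa

Mass conservation (A₁v₁ = A₂v₂) gives v₂ = 2.720 × 172.0/19.71 = 23.74 m/s.
Applying Bernoulli between the two ends and solving for P₂: P₂ = P₁ + ½ρ(v₁² − v₂²) − ρgΔh.
P₂ = 617000 + ½·1000·(2.720² − 23.74²) − 1000·9.81·(+4.794) = 617000 + (-278000) − (47030) = 292000 Pa.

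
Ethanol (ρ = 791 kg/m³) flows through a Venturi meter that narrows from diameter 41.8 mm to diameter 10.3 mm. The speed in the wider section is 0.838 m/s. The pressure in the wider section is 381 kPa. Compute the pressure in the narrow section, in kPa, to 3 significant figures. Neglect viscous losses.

P₂ ≈ 306 kPa

By continuity, v₂ = v₁·A₁/A₂ = 0.838·(13.7/0.833) = 13.8 m/s.
Bernoulli (h₁ = h₂): P₁ − P₂ = ½ρ(v₂² − v₁²).
P₂ = P₁ − ½ρ(v₂² − v₁²) = 381000 − ½·791·(13.8² − 0.838²) = 381000 − 75100 = 306000 Pa.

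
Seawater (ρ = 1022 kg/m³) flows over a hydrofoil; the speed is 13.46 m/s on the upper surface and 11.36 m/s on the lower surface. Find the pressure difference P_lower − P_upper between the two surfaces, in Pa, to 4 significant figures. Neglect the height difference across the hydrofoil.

With negligible Δh, P + ½ρv² is constant, so P_low − P_up = ½ρ(v_up² − v_low²).
ΔP = ½·1022·(13.46² − 11.36²) = 26630 Pa.

ΔP ≈ 26630 Pa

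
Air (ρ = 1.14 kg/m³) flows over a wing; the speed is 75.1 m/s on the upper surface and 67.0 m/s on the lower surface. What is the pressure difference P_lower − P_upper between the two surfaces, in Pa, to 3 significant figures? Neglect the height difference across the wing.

Bernoulli (same height): P_lower − P_upper = ½ρ(v_upper² − v_lower²).
ΔP = ½·1.14·(75.1² − 67.0²) = 656 Pa.

656 Pa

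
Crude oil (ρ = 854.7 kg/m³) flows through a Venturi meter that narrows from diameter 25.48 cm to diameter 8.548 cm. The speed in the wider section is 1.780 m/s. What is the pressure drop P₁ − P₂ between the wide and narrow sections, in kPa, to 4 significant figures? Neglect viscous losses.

The volume flow rate is constant, so v₂ = (A₁/A₂)v₁ = (509.9/57.39)·1.780 = 15.82 m/s.
The pipe is horizontal, so Bernoulli reduces to P₁ + ½ρv₁² = P₂ + ½ρv₂².
P₁ − P₂ = ½·854.7·(15.82² − 1.780²) = ½·854.7·247.0 = 105500 Pa.

ΔP = 105.5 kPa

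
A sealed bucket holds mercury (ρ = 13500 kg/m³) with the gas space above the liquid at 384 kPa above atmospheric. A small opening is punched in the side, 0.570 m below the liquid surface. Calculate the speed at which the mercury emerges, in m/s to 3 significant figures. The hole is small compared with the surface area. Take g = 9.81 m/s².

Take point 1 at the surface (v₁ ≈ 0) and point 2 at the hole (at atmospheric pressure). Bernoulli: P₁ + ρg h = P_atm + ½ρv₂².
With P₁ − P_atm = 384000 Pa, v₂ = √(2gh + 2ΔP/ρ) = √(2·9.81·0.570 + 2·384000/13500) = 8.25 m/s.

v = 8.25 m/s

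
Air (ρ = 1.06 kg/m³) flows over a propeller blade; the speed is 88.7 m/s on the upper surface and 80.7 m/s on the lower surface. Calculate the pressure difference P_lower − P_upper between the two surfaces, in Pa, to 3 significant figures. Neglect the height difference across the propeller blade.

The pressure is lower where the speed is higher: ΔP = ½ρ(v_up² − v_low²).
ΔP = ½·1.06·(88.7² − 80.7²) = 718 Pa.

ΔP = 718 Pa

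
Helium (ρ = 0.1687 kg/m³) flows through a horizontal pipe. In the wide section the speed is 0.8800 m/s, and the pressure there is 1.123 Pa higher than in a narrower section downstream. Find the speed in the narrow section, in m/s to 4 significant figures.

Along the level pipe P + ½ρv² is conserved, hence v₂² = v₁² + 2(P₁ − P₂)/ρ.
v₂ = √(0.8800² + 2·1.123/0.1687) = √(0.7744 + 13.31) = 3.753 m/s.

v₂ ≈ 3.753 m/s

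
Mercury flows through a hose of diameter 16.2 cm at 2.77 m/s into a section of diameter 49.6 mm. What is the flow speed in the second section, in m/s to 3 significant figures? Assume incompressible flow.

Continuity gives A₁v₁ = A₂v₂, so v₂ = (206 cm²)/(19.3 cm²) × 2.77 m/s = 29.5 m/s.

29.5 m/s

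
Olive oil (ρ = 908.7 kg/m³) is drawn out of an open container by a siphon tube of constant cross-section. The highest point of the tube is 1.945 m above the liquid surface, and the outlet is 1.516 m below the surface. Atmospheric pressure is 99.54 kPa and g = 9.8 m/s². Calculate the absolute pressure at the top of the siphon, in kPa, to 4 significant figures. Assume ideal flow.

From the surface to the outlet (both open to atmosphere, surface at rest): v = √(2g·h_out) = √(2·9.8·1.516) = 5.451 m/s.
With constant cross-section the crest speed equals v; applying Bernoulli from the surface up to the crest, P_top = P_atm − ½ρv² − ρg·h_top.
P_top = 99540 − ½·908.7·5.451² − 908.7·9.8·1.945 = 68720 Pa.

P_top ≈ 68.72 kPa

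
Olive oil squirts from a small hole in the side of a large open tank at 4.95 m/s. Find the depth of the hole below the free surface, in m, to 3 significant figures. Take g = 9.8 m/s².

h = 1.25 m

Inverting v = √(2gh) gives h = v² / 2g.
h = 4.95²/(2·9.8) = 24.5/19.60 = 1.25 m.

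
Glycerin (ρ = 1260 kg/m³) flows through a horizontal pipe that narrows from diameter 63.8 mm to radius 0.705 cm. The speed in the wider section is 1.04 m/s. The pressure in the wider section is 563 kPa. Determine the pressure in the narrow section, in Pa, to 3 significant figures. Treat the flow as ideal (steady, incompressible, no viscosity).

The volume flow rate is constant, so v₂ = (A₁/A₂)v₁ = (32.0/1.56)·1.04 = 21.3 m/s.
Bernoulli (h₁ = h₂): P₁ − P₂ = ½ρ(v₂² − v₁²).
P₂ = P₁ − ½ρ(v₂² − v₁²) = 563000 − ½·1260·(21.3² − 1.04²) = 563000 − 285000 = 278000 Pa.

P₂ ≈ 278000 Pa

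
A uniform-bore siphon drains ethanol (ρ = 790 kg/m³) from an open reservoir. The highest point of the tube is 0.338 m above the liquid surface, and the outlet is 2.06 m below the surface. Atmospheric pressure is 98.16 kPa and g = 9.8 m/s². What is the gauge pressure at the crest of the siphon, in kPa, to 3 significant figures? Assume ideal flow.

The outlet speed comes from Torricelli: v = √(2g·2.06) = 6.35 m/s.
Continuity keeps v the same throughout the tube; from surface to crest, P_atm + 0 = P_top + ½ρv² + ρg·h_top.
P_top = 98160 − ½·790·6.35² − 790·9.8·0.338 = 79600 Pa. So P_gauge = P_top − P_atm = -18600 Pa.

P_gauge ≈ -18.6 kPa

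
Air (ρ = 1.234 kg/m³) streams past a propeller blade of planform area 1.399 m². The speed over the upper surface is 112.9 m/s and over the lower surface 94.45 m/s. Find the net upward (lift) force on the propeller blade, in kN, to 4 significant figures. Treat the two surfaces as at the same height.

F ≈ 3.302 kN

The faster flow above has the lower pressure; Bernoulli (same height) gives ΔP = ½ρ(v_up² − v_low²).
ΔP = ½·1.234·(112.9² − 94.45²) = 2360 Pa.
Lift = ΔP · A = 2360 × 1.399 = 3302 N.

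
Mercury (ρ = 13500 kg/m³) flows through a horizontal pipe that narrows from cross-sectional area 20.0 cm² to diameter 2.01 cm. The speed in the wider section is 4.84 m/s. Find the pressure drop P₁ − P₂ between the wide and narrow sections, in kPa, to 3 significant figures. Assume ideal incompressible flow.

ΔP = 6120 kPa

By continuity, v₂ = v₁·A₁/A₂ = 4.84·(20.0/3.17) = 30.5 m/s.
Bernoulli (h₁ = h₂): P₁ − P₂ = ½ρ(v₂² − v₁²).
P₁ − P₂ = ½·13500·(30.5² − 4.84²) = ½·13500·907 = 6120000 Pa.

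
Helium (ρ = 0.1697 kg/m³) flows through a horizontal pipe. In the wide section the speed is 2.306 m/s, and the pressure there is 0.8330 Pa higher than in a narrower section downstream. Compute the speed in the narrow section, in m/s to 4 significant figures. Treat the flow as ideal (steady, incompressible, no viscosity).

v₂ = 3.890 m/s

With h₁ = h₂, rearranging Bernoulli gives v₂ = √(v₁² + 2ΔP/ρ).
v₂ = √(2.306² + 2·0.8330/0.1697) = √(5.318 + 9.817) = 3.890 m/s.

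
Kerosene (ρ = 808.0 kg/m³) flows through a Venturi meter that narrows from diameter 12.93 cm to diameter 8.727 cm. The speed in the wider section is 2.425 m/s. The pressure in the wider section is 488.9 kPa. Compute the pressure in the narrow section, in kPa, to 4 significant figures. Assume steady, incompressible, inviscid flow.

P₂ ≈ 479.8 kPa

The volume flow rate is constant, so v₂ = (A₁/A₂)v₁ = (131.3/59.82)·2.425 = 5.323 m/s.
The pipe is horizontal, so Bernoulli reduces to P₁ + ½ρv₁² = P₂ + ½ρv₂².
P₂ = P₁ − ½ρ(v₂² − v₁²) = 488900 − ½·808.0·(5.323² − 2.425²) = 488900 − 9072 = 479800 Pa.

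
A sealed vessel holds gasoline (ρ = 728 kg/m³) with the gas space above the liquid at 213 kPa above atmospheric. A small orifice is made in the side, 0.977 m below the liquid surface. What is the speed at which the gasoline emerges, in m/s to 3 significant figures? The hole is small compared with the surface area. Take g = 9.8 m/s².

v = 24.6 m/s

Take point 1 at the surface (v₁ ≈ 0) and point 2 at the hole (at atmospheric pressure). Bernoulli: P₁ + ρg h = P_atm + ½ρv₂².
With P₁ − P_atm = 213000 Pa, v₂ = √(2gh + 2ΔP/ρ) = √(2·9.8·0.977 + 2·213000/728) = 24.6 m/s.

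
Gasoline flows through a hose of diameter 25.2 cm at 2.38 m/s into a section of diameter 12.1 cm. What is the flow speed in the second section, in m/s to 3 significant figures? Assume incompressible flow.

By continuity, v₂ = v₁·A₁/A₂ = 2.38·(499/115) = 10.3 m/s.

v₂ ≈ 10.3 m/s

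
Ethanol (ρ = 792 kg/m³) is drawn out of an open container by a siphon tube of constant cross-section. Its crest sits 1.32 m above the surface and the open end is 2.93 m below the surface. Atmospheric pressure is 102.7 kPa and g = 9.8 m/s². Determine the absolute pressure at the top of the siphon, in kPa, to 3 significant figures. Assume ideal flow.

P_top ≈ 69.7 kPa

From the surface to the outlet (both open to atmosphere, surface at rest): v = √(2g·h_out) = √(2·9.8·2.93) = 7.58 m/s.
Continuity keeps v the same throughout the tube; from surface to crest, P_atm + 0 = P_top + ½ρv² + ρg·h_top.
P_top = 102700 − ½·792·7.58² − 792·9.8·1.32 = 69700 Pa.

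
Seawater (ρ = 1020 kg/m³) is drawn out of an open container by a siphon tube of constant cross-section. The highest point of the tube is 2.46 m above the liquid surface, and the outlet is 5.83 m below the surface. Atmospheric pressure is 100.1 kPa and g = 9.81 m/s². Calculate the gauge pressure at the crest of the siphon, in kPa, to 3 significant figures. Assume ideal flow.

From the surface to the outlet (both open to atmosphere, surface at rest): v = √(2g·h_out) = √(2·9.81·5.83) = 10.7 m/s.
With constant cross-section the crest speed equals v; applying Bernoulli from the surface up to the crest, P_top = P_atm − ½ρv² − ρg·h_top.
P_top = 100100 − ½·1020·10.7² − 1020·9.81·2.46 = 17100 Pa. So P_gauge = P_top − P_atm = -83000 Pa.

P_gauge ≈ -83.0 kPa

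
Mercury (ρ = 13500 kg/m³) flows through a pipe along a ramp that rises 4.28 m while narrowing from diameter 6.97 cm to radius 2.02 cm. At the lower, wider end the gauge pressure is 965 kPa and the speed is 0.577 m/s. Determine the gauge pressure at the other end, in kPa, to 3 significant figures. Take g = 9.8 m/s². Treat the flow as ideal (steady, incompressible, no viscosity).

The volume flow rate is constant, so v₂ = (A₁/A₂)v₁ = (38.2/12.8)·0.577 = 1.72 m/s.
Applying Bernoulli between the two ends and solving for P₂: P₂ = P₁ + ½ρ(v₁² − v₂²) − ρgΔh.
P₂ = 965000 + ½·13500·(0.577² − 1.72²) − 13500·9.8·(+4.28) = 965000 + (-17700) − (566000) = 381000 Pa.

P₂ ≈ 381 kPa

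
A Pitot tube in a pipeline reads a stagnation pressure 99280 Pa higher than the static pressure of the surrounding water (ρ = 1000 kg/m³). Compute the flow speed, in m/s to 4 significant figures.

v ≈ 14.09 m/s

Bernoulli between the free stream and the stagnation point: ½ρv² = P_stag − P_static.
v = √(2ΔP/ρ) = √(2·99280/1000) = 14.09 m/s.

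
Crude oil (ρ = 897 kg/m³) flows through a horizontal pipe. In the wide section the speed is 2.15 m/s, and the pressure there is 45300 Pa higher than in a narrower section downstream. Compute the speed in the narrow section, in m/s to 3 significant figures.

v₂ ≈ 10.3 m/s

Along the level pipe P + ½ρv² is conserved, hence v₂² = v₁² + 2(P₁ − P₂)/ρ.
v₂ = √(2.15² + 2·45300/897) = √(4.62 + 101) = 10.3 m/s.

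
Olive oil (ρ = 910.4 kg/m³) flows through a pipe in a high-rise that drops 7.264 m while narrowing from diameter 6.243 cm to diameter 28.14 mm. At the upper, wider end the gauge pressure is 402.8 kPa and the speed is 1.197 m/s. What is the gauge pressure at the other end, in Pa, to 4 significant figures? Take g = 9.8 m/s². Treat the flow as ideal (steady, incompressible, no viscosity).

Continuity gives A₁v₁ = A₂v₂, so v₂ = (30.61 cm²)/(6.219 cm²) × 1.197 m/s = 5.892 m/s.
Energy conservation along the streamline gives P₂ = P₁ − ½ρ(v₂² − v₁²) − ρg(h₂ − h₁).
P₂ = 402800 + ½·910.4·(1.197² − 5.892²) − 910.4·9.8·(−7.264) = 402800 + (-15150) − (-64810) = 452500 Pa.

P₂ ≈ 452500 Pa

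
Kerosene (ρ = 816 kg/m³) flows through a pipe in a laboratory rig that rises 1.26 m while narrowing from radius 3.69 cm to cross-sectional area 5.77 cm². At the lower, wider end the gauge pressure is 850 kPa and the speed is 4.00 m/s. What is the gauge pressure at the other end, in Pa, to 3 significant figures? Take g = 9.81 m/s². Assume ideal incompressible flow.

By continuity, v₂ = v₁·A₁/A₂ = 4.00·(42.8/5.77) = 29.7 m/s.
Energy conservation along the streamline gives P₂ = P₁ − ½ρ(v₂² − v₁²) − ρg(h₂ − h₁).
P₂ = 850000 + ½·816·(4.00² − 29.7²) − 816·9.81·(+1.26) = 850000 + (-352000) − (10100) = 488000 Pa.

488000 Pa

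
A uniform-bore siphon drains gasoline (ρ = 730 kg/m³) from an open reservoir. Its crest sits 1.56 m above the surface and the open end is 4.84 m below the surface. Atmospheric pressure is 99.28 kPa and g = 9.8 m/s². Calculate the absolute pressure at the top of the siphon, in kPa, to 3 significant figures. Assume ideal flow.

P_top = 53.5 kPa

From the surface to the outlet (both open to atmosphere, surface at rest): v = √(2g·h_out) = √(2·9.8·4.84) = 9.74 m/s.
With constant cross-section the crest speed equals v; applying Bernoulli from the surface up to the crest, P_top = P_atm − ½ρv² − ρg·h_top.
P_top = 99280 − ½·730·9.74² − 730·9.8·1.56 = 53500 Pa.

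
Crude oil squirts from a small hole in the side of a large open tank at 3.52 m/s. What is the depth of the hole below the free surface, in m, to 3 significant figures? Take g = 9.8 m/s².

h ≈ 0.632 m

Torricelli: v = √(2gh), so h = v²/(2g).
h = 3.52²/(2·9.8) = 12.4/19.60 = 0.632 m.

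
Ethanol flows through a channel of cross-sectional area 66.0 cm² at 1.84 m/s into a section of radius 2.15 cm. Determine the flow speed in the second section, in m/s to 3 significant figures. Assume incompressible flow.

v₂ = 8.36 m/s

Continuity gives A₁v₁ = A₂v₂, so v₂ = (66.0 cm²)/(14.5 cm²) × 1.84 m/s = 8.36 m/s.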